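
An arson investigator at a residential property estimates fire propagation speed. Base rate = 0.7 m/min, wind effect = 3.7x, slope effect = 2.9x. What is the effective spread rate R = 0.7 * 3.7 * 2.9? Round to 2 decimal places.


Fire spread rate calculation:
R = R0 * wind_factor * slope_factor
= 0.7 * 3.7 * 2.9
= 2.59 * 2.9
= 7.51 m/min

7.51


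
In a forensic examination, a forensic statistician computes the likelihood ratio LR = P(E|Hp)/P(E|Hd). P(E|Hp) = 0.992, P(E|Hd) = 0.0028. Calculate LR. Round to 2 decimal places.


Likelihood ratio calculation:
LR = P(E|Hp) / P(E|Hd)
LR = 0.992 / 0.0028
LR = 354.29

354.29


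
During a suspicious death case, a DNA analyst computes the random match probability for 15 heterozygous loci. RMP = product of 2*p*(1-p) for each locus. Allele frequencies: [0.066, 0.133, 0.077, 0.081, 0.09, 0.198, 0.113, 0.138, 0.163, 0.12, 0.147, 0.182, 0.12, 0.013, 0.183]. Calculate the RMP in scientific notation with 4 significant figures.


Computing RMP for 15 loci:
Locus 1: 2 * 0.066 * 0.934 = 0.123288
Locus 2: 2 * 0.133 * 0.867 = 0.230622
Locus 3: 2 * 0.077 * 0.923 = 0.142142
Locus 4: 2 * 0.081 * 0.919 = 0.148878
Locus 5: 2 * 0.09 * 0.91 = 0.1638
Locus 6: 2 * 0.198 * 0.802 = 0.317592
Locus 7: 2 * 0.113 * 0.887 = 0.200462
Locus 8: 2 * 0.138 * 0.862 = 0.237912
Locus 9: 2 * 0.163 * 0.837 = 0.272862
Locus 10: 2 * 0.12 * 0.88 = 0.2112
Locus 11: 2 * 0.147 * 0.853 = 0.250782
Locus 12: 2 * 0.182 * 0.818 = 0.297752
Locus 13: 2 * 0.12 * 0.88 = 0.2112
Locus 14: 2 * 0.013 * 0.987 = 0.025662
Locus 15: 2 * 0.183 * 0.817 = 0.299022
RMP = 1.041e-11

1.041e-11


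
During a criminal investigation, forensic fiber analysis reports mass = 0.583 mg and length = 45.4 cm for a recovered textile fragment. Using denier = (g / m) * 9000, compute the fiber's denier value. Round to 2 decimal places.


Denier calculation:
Mass in grams = 0.583 mg / 1000 = 0.000583 g
Length in meters = 45.4 cm / 100 = 0.454 m
Linear density = mass / length = 0.000583 / 0.454 = 0.00128414 g/m
Denier = (g/m) * 9000 = 0.00128414 * 9000 = 11.56

11.56


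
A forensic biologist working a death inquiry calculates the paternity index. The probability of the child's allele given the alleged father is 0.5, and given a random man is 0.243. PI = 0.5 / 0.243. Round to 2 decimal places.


Paternity Index calculation:
PI = P(allele|father) / P(allele|random)
PI = 0.5 / 0.243
PI = 2.06

2.06


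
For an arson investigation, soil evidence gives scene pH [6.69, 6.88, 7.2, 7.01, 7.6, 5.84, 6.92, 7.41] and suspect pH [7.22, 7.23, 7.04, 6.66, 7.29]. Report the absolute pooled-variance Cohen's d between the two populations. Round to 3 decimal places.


Pooled-variance Cohen's d for soil pH comparison:
Scene mean = 55.55 / 8 = 6.94375
Suspect mean = 35.44 / 5 = 7.088
Scene sample variance s_s^2 = 0.286484
Suspect sample variance s_c^2 = 0.06597
Pooled variance = ((n_s-1)*s_s^2 + (n_c-1)*s_c^2) / (n_s + n_c - 2) = 0.206297
Pooled SD = sqrt(0.206297) = 0.454199
Mean difference = -0.14425
|d| = |-0.14425| / 0.454199 = 0.318

0.318


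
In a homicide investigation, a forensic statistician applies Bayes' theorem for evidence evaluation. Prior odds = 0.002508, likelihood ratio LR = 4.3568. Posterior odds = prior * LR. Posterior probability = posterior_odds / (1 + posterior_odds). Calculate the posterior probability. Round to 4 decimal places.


Bayesian evidence evaluation:
Posterior odds = prior_odds * LR = 0.002508 * 4.3568 = 0.01092685
Posterior probability = posterior_odds / (1 + posterior_odds)
= 0.01092685 / (1 + 0.01092685)
= 0.01092685 / 1.01092685
= 0.0108

0.0108


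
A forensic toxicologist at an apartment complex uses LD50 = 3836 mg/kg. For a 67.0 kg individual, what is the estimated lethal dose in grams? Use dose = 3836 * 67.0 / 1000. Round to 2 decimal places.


Lethal dose calculation:
Lethal dose = LD50 * body_weight / 1000
= 3836 * 67.0 / 1000
= 257012 / 1000
= 257.01 g

257.01


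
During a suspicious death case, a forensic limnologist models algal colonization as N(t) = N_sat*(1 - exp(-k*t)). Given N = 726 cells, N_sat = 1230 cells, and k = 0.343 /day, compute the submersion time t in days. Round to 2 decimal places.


PMSI from diatom colonization curve:
N / N_sat = 726 / 1230 = 0.590244
1 - N/N_sat = 0.409756
ln(1 - N/N_sat) = -0.892193
t = -ln(1 - N/N_sat) / k = -(-0.892193) / 0.343 = 2.60 days

2.60


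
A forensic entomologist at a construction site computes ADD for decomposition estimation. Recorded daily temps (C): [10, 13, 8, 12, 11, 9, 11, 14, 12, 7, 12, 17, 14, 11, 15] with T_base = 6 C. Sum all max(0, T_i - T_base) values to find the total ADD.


Computing ADD day by day:
Day 1: max(0, 10 - 6) = 4
Day 2: max(0, 13 - 6) = 7
Day 3: max(0, 8 - 6) = 2
Day 4: max(0, 12 - 6) = 6
Day 5: max(0, 11 - 6) = 5
Day 6: max(0, 9 - 6) = 3
Day 7: max(0, 11 - 6) = 5
Day 8: max(0, 14 - 6) = 8
Day 9: max(0, 12 - 6) = 6
Day 10: max(0, 7 - 6) = 1
Day 11: max(0, 12 - 6) = 6
Day 12: max(0, 17 - 6) = 11
Day 13: max(0, 14 - 6) = 8
Day 14: max(0, 11 - 6) = 5
Day 15: max(0, 15 - 6) = 9
Total ADD = 86

86


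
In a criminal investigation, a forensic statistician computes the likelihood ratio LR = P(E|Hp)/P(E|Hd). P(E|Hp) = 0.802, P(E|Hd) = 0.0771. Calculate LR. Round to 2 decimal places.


Likelihood ratio calculation:
LR = P(E|Hp) / P(E|Hd)
LR = 0.802 / 0.0771
LR = 10.40

10.40


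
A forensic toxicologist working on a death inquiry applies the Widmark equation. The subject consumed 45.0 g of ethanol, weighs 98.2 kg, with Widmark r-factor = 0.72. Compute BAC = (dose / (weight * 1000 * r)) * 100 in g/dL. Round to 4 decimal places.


Applying the Widmark formula:
BAC = (dose_g / (body_wt * 1000 * r)) * 100
Denominator = 98.2 * 1000 * 0.72 = 70704
BAC = (45.0 / 70704) * 100
BAC = 0.0636 g/dL

0.0636


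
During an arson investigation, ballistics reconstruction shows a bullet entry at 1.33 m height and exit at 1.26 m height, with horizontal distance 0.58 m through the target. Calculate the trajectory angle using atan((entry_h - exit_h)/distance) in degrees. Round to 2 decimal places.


Bullet trajectory angle:
Height difference = 1.33 - 1.26 = 0.07 m
angle = atan(0.07 / 0.58)
angle = atan(0.12069)
angle = 6.88 degrees

6.88


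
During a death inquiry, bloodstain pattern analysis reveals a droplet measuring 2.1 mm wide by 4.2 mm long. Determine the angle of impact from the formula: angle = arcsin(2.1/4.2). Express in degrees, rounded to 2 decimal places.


Blood spatter impact angle calculation:
width / length = 2.1 / 4.2 = 0.5
angle = arcsin(0.5)
angle = 30.00 degrees

30.00


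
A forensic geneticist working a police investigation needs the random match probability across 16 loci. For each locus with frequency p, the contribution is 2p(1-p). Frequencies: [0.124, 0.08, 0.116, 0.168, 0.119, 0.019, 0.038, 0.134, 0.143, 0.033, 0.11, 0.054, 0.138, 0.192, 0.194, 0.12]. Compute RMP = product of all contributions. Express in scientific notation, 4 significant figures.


Computing RMP for 16 loci:
Locus 1: 2 * 0.124 * 0.876 = 0.217248
Locus 2: 2 * 0.08 * 0.92 = 0.1472
Locus 3: 2 * 0.116 * 0.884 = 0.205088
Locus 4: 2 * 0.168 * 0.832 = 0.279552
Locus 5: 2 * 0.119 * 0.881 = 0.209678
Locus 6: 2 * 0.019 * 0.981 = 0.037278
Locus 7: 2 * 0.038 * 0.962 = 0.073112
Locus 8: 2 * 0.134 * 0.866 = 0.232088
Locus 9: 2 * 0.143 * 0.857 = 0.245102
Locus 10: 2 * 0.033 * 0.967 = 0.063822
Locus 11: 2 * 0.11 * 0.89 = 0.1958
Locus 12: 2 * 0.054 * 0.946 = 0.102168
Locus 13: 2 * 0.138 * 0.862 = 0.237912
Locus 14: 2 * 0.192 * 0.808 = 0.310272
Locus 15: 2 * 0.194 * 0.806 = 0.312728
Locus 16: 2 * 0.12 * 0.88 = 0.2112
RMP = 3.710e-13

3.710e-13


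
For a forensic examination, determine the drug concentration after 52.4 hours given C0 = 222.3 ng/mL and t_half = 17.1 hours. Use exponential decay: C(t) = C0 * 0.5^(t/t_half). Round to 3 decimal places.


Drug concentration decay:
Number of half-lives = t / t_half = 52.4 / 17.1 = 3.064327
Decay factor = 0.5^3.064327 = 0.11954892
C(t) = 222.3 * 0.11954892 = 26.576 ng/mL

26.576


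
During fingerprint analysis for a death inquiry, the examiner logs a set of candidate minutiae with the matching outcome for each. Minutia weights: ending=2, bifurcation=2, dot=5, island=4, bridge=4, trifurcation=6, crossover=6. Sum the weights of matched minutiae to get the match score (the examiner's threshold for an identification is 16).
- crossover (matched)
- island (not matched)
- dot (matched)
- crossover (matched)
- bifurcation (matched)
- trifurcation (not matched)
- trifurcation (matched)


Weighted minutiae match score:
  crossover: matched, +6 (running total 6)
  island: not matched, +0
  dot: matched, +5 (running total 11)
  crossover: matched, +6 (running total 17)
  bifurcation: matched, +2 (running total 19)
  trifurcation: not matched, +0
  trifurcation: matched, +6 (running total 25)
Total score = 25
Threshold = 16; verdict = identification

25


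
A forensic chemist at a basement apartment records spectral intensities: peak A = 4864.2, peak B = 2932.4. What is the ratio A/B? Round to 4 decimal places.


Spectral peak ratio:
Peak A = 4864.2 counts
Peak B = 2932.4 counts
Ratio = 4864.2 / 2932.4 = 1.6588

1.6588


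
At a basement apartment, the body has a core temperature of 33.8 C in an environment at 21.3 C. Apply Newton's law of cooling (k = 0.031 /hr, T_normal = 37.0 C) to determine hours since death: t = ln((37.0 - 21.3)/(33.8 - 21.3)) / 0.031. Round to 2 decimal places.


Using Newton's law of cooling:
t = ln((T_normal - T_ambient) / (T_body - T_ambient)) / k
T_normal - T_ambient = 15.7
T_body - T_ambient = 12.5
Ratio = 1.256
ln(ratio) = 0.227932
t = 0.227932 / 0.031 = 7.35 hours

7.35


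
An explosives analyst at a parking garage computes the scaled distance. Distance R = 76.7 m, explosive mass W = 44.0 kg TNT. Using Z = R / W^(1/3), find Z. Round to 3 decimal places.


Scaled distance calculation:
W^(1/3) = 44.0^(1/3) = 3.530348
Z = R / W^(1/3) = 76.7 / 3.530348
Z = 21.726 m/kg^(1/3)

21.726


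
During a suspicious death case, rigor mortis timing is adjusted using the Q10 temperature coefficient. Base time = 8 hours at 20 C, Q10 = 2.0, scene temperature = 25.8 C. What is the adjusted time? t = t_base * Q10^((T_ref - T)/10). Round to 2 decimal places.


Rigor mortis time adjustment:
Exponent = (T_ref - T_actual) / 10 = (20 - 25.8) / 10 = -0.58
Q10 factor = 2.0^-0.58 = 0.66896
t_adjusted = 8 * 0.66896 = 5.35 hours

5.35


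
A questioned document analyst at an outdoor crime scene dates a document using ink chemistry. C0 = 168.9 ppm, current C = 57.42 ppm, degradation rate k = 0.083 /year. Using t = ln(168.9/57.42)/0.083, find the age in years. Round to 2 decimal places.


Document age estimation:
C0/C = 168.9 / 57.42 = 2.941484
ln(C0/C) = 1.078914
t = 1.078914 / 0.083 = 13.00 years

13.00


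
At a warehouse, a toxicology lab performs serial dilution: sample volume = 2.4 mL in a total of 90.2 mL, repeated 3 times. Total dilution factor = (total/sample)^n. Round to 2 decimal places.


Dilution factor calculation:
Single dilution = V_total / V_sample = 90.2 / 2.4 ≈ 37.583333
Number of dilutions = 3
Total DF = (90.2 / 2.4)^3 (full precision, rounded at the end) = 53086.72

53086.72


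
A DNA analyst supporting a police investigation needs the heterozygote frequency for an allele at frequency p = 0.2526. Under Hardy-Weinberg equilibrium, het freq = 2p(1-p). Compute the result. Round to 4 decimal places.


Hardy-Weinberg heterozygote frequency:
q = 1 - p = 1 - 0.2526 = 0.7474
2pq = 2 * 0.2526 * 0.7474 = 0.3776

0.3776


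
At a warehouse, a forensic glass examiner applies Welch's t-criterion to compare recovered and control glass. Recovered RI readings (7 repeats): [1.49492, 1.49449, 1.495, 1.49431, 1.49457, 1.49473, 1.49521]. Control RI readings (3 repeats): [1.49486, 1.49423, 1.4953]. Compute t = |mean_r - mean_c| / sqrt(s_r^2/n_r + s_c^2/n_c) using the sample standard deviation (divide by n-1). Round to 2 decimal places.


Welch's t-criterion for glass RI comparison:
Recovered mean = sum / n_r = 10.46323 / 7 = 1.4947471
Control mean = sum / n_c = 4.48439 / 3 = 1.4947967
Recovered sample variance s_r^2 = 9.94905e-08
Control sample variance s_c^2 = 2.89233e-07
Welch SE (unpooled) = sqrt(s_r^2/n_r + s_c^2/n_c) = sqrt(1.42129e-08 + 9.64111e-08) = sqrt(1.10624e-07) = 0.000332602
|mean_r - mean_c| = 4.95238e-05
t = 4.95238e-05 / 0.000332602 = 0.15

0.15


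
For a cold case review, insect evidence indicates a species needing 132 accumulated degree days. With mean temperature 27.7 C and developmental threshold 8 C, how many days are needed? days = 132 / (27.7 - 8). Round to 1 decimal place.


Insect development time:
Effective temperature = avg_temp - T_base = 27.7 - 8 = 19.7 C
Days = ADD / effective_temp = 132 / 19.7 = 6.7 days

6.7


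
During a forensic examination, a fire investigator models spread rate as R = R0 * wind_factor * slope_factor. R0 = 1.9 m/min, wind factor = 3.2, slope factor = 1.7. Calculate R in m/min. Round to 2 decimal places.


Fire spread rate calculation:
R = R0 * wind_factor * slope_factor
= 1.9 * 3.2 * 1.7
= 6.08 * 1.7
= 10.34 m/min

10.34


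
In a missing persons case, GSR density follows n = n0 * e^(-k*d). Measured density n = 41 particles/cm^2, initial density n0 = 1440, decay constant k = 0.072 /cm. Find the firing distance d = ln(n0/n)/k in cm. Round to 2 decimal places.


GSR distance calculation:
n0/n = 1440 / 41 = 35.121951
ln(n0/n) = 3.558826
d = 3.558826 / 0.072 = 49.43 cm

49.43


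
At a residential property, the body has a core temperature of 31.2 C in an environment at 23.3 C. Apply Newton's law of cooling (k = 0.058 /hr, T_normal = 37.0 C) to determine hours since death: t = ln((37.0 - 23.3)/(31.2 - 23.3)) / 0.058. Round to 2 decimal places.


Using Newton's law of cooling:
t = ln((T_normal - T_ambient) / (T_body - T_ambient)) / k
T_normal - T_ambient = 13.7
T_body - T_ambient = 7.9
Ratio = 1.734177
ln(ratio) = 0.550533
t = 0.550533 / 0.058 = 9.49 hours

9.49


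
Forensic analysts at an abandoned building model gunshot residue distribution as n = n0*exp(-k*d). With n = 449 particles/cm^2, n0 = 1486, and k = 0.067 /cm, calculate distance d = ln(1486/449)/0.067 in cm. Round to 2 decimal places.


GSR distance calculation:
n0/n = 1486 / 449 = 3.309577
ln(n0/n) = 1.19682
d = 1.19682 / 0.067 = 17.86 cm

17.86


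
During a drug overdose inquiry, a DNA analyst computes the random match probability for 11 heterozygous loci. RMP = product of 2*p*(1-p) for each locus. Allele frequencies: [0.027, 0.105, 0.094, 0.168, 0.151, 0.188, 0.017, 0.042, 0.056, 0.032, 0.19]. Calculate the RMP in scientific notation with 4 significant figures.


Computing RMP for 11 loci:
Locus 1: 2 * 0.027 * 0.973 = 0.052542
Locus 2: 2 * 0.105 * 0.895 = 0.18795
Locus 3: 2 * 0.094 * 0.906 = 0.170328
Locus 4: 2 * 0.168 * 0.832 = 0.279552
Locus 5: 2 * 0.151 * 0.849 = 0.256398
Locus 6: 2 * 0.188 * 0.812 = 0.305312
Locus 7: 2 * 0.017 * 0.983 = 0.033422
Locus 8: 2 * 0.042 * 0.958 = 0.080472
Locus 9: 2 * 0.056 * 0.944 = 0.105728
Locus 10: 2 * 0.032 * 0.968 = 0.061952
Locus 11: 2 * 0.19 * 0.81 = 0.3078
RMP = 1.996e-10

1.996e-10


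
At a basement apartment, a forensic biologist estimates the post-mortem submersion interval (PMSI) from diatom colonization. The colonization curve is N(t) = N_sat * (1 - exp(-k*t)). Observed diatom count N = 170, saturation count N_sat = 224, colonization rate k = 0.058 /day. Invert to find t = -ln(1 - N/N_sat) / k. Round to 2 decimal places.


PMSI from diatom colonization curve:
N / N_sat = 170 / 224 = 0.758929
1 - N/N_sat = 0.241071
ln(1 - N/N_sat) = -1.422664
t = -ln(1 - N/N_sat) / k = -(-1.422664) / 0.058 = 24.53 days

24.53


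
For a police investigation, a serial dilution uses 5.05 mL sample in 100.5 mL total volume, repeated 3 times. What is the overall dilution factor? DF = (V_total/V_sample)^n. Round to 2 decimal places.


Dilution factor calculation:
Single dilution = V_total / V_sample = 100.5 / 5.05 ≈ 19.90099
Number of dilutions = 3
Total DF = (100.5 / 5.05)^3 (full precision, rounded at the end) = 7881.78

7881.78


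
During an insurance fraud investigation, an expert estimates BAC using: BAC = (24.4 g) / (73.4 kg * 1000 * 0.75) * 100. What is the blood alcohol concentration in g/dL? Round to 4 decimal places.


Applying the Widmark formula:
BAC = (dose_g / (body_wt * 1000 * r)) * 100
Denominator = 73.4 * 1000 * 0.75 = 55050
BAC = (24.4 / 55050) * 100
BAC = 0.0443 g/dL

0.0443


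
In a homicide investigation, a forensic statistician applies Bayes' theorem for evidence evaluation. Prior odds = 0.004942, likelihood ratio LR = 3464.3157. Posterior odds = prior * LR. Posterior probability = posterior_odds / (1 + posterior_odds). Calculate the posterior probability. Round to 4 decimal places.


Bayesian evidence evaluation:
Posterior odds = prior_odds * LR = 0.004942 * 3464.3157 = 17.12065
Posterior probability = posterior_odds / (1 + posterior_odds)
= 17.12065 / (1 + 17.12065)
= 17.12065 / 18.12065
= 0.9448

0.9448


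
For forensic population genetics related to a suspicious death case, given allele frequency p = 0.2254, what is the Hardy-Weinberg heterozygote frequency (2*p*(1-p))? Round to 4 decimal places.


Hardy-Weinberg heterozygote frequency:
q = 1 - p = 1 - 0.2254 = 0.7746
2pq = 2 * 0.2254 * 0.7746 = 0.3492

0.3492


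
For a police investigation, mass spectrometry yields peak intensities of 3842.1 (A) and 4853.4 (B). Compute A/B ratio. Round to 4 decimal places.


Spectral peak ratio:
Peak A = 3842.1 counts
Peak B = 4853.4 counts
Ratio = 3842.1 / 4853.4 = 0.7916

0.7916


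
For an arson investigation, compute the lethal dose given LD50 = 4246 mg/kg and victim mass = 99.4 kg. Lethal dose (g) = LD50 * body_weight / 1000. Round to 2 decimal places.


Lethal dose calculation:
Lethal dose = LD50 * body_weight / 1000
= 4246 * 99.4 / 1000
= 422052.4 / 1000
= 422.05 g

422.05


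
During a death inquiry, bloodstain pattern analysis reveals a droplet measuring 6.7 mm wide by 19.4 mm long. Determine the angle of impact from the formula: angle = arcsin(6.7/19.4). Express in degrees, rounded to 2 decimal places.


Blood spatter impact angle calculation:
width / length = 6.7 / 19.4 = 0.345361
angle = arcsin(0.345361)
angle = 20.20 degrees

20.20


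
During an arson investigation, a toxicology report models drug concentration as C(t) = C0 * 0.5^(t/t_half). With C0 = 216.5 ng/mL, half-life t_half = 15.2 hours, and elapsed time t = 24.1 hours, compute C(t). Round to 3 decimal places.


Drug concentration decay:
Number of half-lives = t / t_half = 24.1 / 15.2 = 1.585526
Decay factor = 0.5^1.585526 = 0.33320316
C(t) = 216.5 * 0.33320316 = 72.138 ng/mL

72.138


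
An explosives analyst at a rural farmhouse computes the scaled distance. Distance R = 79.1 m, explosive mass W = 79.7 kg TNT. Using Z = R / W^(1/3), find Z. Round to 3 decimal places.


Scaled distance calculation:
W^(1/3) = 79.7^(1/3) = 4.303477
Z = R / W^(1/3) = 79.1 / 4.303477
Z = 18.380 m/kg^(1/3)

18.380


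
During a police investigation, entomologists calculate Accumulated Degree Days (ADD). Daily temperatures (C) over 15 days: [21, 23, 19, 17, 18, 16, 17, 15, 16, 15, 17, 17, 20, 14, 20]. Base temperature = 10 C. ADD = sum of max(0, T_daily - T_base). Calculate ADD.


Computing ADD day by day:
Day 1: max(0, 21 - 10) = 11
Day 2: max(0, 23 - 10) = 13
Day 3: max(0, 19 - 10) = 9
Day 4: max(0, 17 - 10) = 7
Day 5: max(0, 18 - 10) = 8
Day 6: max(0, 16 - 10) = 6
Day 7: max(0, 17 - 10) = 7
Day 8: max(0, 15 - 10) = 5
Day 9: max(0, 16 - 10) = 6
Day 10: max(0, 15 - 10) = 5
Day 11: max(0, 17 - 10) = 7
Day 12: max(0, 17 - 10) = 7
Day 13: max(0, 20 - 10) = 10
Day 14: max(0, 14 - 10) = 4
Day 15: max(0, 20 - 10) = 10
Total ADD = 115

115


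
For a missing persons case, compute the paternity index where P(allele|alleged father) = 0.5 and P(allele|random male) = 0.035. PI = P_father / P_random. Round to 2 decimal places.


Paternity Index calculation:
PI = P(allele|father) / P(allele|random)
PI = 0.5 / 0.035
PI = 14.29

14.29


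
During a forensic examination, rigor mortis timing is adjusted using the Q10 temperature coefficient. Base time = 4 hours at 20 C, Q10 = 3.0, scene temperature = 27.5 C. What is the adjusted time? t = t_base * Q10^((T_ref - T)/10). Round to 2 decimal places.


Rigor mortis time adjustment:
Exponent = (T_ref - T_actual) / 10 = (20 - 27.5) / 10 = -0.75
Q10 factor = 3.0^-0.75 = 0.43869
t_adjusted = 4 * 0.43869 = 1.75 hours

1.75


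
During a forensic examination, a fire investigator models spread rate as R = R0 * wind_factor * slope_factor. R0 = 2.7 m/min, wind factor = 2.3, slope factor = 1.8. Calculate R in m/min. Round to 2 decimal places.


Fire spread rate calculation:
R = R0 * wind_factor * slope_factor
= 2.7 * 2.3 * 1.8
= 6.21 * 1.8
= 11.18 m/min

11.18


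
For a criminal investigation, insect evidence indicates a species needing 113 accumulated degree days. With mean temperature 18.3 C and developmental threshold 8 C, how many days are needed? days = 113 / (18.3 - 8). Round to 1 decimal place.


Insect development time:
Effective temperature = avg_temp - T_base = 18.3 - 8 = 10.3 C
Days = ADD / effective_temp = 113 / 10.3 = 11.0 days

11.0


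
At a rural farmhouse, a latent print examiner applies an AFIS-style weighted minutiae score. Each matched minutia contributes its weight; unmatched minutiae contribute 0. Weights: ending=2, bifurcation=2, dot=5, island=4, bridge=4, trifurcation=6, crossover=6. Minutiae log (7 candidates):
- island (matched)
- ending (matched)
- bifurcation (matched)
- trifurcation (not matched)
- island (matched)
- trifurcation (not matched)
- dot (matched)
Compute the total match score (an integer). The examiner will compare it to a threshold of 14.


Weighted minutiae match score:
  island: matched, +4 (running total 4)
  ending: matched, +2 (running total 6)
  bifurcation: matched, +2 (running total 8)
  trifurcation: not matched, +0
  island: matched, +4 (running total 12)
  trifurcation: not matched, +0
  dot: matched, +5 (running total 17)
Total score = 17
Threshold = 14; verdict = identification

17


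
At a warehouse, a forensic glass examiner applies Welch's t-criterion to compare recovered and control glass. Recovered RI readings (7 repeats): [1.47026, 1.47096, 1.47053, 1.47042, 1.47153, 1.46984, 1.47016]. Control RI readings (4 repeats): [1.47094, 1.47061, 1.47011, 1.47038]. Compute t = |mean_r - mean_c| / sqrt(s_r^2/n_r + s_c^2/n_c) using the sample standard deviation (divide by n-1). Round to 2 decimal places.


Welch's t-criterion for glass RI comparison:
Recovered mean = sum / n_r = 10.2937 / 7 = 1.4705286
Control mean = sum / n_c = 5.88204 / 4 = 1.47051
Recovered sample variance s_r^2 = 3.13814e-07
Control sample variance s_c^2 = 1.23933e-07
Welch SE (unpooled) = sqrt(s_r^2/n_r + s_c^2/n_c) = sqrt(4.48306e-08 + 3.09833e-08) = sqrt(7.58139e-08) = 0.000275343
|mean_r - mean_c| = 1.85714e-05
t = 1.85714e-05 / 0.000275343 = 0.07

0.07


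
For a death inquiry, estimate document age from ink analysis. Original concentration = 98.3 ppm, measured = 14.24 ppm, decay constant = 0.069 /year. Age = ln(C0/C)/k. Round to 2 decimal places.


Document age estimation:
C0/C = 98.3 / 14.24 = 6.90309
ln(C0/C) = 1.931969
t = 1.931969 / 0.069 = 28.00 years

28.00


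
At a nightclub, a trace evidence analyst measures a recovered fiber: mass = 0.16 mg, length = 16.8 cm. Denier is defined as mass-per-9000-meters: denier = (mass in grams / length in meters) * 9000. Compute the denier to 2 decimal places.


Denier calculation:
Mass in grams = 0.16 mg / 1000 = 0.00016 g
Length in meters = 16.8 cm / 100 = 0.168 m
Linear density = mass / length = 0.00016 / 0.168 = 0.00095238 g/m
Denier = (g/m) * 9000 = 0.00095238 * 9000 = 8.57

8.57


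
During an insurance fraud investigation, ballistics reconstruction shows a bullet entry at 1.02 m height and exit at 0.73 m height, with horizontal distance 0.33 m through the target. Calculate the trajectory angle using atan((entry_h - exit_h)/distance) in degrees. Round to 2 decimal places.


Bullet trajectory angle:
Height difference = 1.02 - 0.73 = 0.29 m
angle = atan(0.29 / 0.33)
angle = atan(0.878788)
angle = 41.31 degrees

41.31


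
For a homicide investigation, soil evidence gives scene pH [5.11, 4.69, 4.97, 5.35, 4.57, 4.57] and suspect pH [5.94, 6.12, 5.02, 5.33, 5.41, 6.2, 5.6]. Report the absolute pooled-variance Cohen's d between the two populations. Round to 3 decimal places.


Pooled-variance Cohen's d for soil pH comparison:
Scene mean = 29.26 / 6 = 4.876667
Suspect mean = 39.62 / 7 = 5.66
Scene sample variance s_s^2 = 0.102027
Suspect sample variance s_c^2 = 0.194367
Pooled variance = ((n_s-1)*s_s^2 + (n_c-1)*s_c^2) / (n_s + n_c - 2) = 0.152394
Pooled SD = sqrt(0.152394) = 0.390377
Mean difference = -0.783333
|d| = |-0.783333| / 0.390377 = 2.007

2.007


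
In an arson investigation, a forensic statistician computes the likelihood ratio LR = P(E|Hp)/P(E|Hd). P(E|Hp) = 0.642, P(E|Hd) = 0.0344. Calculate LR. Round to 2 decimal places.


Likelihood ratio calculation:
LR = P(E|Hp) / P(E|Hd)
LR = 0.642 / 0.0344
LR = 18.66

18.66


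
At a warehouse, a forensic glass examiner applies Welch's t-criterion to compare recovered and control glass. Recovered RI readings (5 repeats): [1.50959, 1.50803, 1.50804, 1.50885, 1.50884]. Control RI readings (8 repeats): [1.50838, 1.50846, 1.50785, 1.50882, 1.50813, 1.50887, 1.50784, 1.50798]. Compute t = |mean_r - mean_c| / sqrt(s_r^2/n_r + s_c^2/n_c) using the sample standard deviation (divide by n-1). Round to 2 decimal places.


Welch's t-criterion for glass RI comparison:
Recovered mean = sum / n_r = 7.54335 / 5 = 1.50867
Control mean = sum / n_c = 12.06633 / 8 = 1.5082913
Recovered sample variance s_r^2 = 4.2855e-07
Control sample variance s_c^2 = 1.67441e-07
Welch SE (unpooled) = sqrt(s_r^2/n_r + s_c^2/n_c) = sqrt(8.571e-08 + 2.09301e-08) = sqrt(1.0664e-07) = 0.000326558
|mean_r - mean_c| = 0.00037875
t = 0.00037875 / 0.000326558 = 1.16

1.16


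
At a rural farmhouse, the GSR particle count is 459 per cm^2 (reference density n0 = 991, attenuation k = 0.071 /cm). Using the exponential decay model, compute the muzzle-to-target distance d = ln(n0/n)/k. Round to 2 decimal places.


GSR distance calculation:
n0/n = 991 / 459 = 2.159041
ln(n0/n) = 0.769664
d = 0.769664 / 0.071 = 10.84 cm

10.84


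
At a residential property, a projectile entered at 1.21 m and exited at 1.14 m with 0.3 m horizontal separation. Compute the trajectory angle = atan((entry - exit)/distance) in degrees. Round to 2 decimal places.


Bullet trajectory angle:
Height difference = 1.21 - 1.14 = 0.07 m
angle = atan(0.07 / 0.3)
angle = atan(0.233333)
angle = 13.13 degrees

13.13


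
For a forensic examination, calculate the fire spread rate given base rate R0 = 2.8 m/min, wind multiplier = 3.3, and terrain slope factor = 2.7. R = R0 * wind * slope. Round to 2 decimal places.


Fire spread rate calculation:
R = R0 * wind_factor * slope_factor
= 2.8 * 3.3 * 2.7
= 9.24 * 2.7
= 24.95 m/min

24.95


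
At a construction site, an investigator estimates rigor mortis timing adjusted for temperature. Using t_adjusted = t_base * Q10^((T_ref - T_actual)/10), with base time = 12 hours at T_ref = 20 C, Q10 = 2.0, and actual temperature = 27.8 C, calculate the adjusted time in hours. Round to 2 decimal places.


Rigor mortis time adjustment:
Exponent = (T_ref - T_actual) / 10 = (20 - 27.8) / 10 = -0.78
Q10 factor = 2.0^-0.78 = 0.58237
t_adjusted = 12 * 0.58237 = 6.99 hours

6.99


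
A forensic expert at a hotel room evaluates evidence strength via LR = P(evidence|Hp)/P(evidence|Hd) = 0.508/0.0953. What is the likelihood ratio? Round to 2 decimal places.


Likelihood ratio calculation:
LR = P(E|Hp) / P(E|Hd)
LR = 0.508 / 0.0953
LR = 5.33

5.33


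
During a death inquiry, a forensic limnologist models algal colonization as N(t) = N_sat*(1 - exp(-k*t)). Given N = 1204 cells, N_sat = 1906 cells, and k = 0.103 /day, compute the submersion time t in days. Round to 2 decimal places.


PMSI from diatom colonization curve:
N / N_sat = 1204 / 1906 = 0.631689
1 - N/N_sat = 0.368311
ln(1 - N/N_sat) = -0.998828
t = -ln(1 - N/N_sat) / k = -(-0.998828) / 0.103 = 9.70 days

9.70


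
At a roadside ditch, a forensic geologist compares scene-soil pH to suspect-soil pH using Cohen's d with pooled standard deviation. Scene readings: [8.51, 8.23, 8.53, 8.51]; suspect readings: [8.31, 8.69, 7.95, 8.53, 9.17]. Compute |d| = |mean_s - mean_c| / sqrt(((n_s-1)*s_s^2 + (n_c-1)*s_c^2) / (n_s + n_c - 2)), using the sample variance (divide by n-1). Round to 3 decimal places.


Pooled-variance Cohen's d for soil pH comparison:
Scene mean = 33.78 / 4 = 8.445
Suspect mean = 42.65 / 5 = 8.53
Scene sample variance s_s^2 = 0.020633
Suspect sample variance s_c^2 = 0.205
Pooled variance = ((n_s-1)*s_s^2 + (n_c-1)*s_c^2) / (n_s + n_c - 2) = 0.125986
Pooled SD = sqrt(0.125986) = 0.354945
Mean difference = -0.085
|d| = |-0.085| / 0.354945 = 0.239

0.239


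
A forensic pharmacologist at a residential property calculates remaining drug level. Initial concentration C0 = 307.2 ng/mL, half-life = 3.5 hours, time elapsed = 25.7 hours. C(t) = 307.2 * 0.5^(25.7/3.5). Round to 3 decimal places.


Drug concentration decay:
Number of half-lives = t / t_half = 25.7 / 3.5 = 7.342857
Decay factor = 0.5^7.342857 = 0.00615999
C(t) = 307.2 * 0.00615999 = 1.892 ng/mL

1.892


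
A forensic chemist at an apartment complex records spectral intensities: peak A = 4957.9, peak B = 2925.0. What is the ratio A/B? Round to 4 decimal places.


Spectral peak ratio:
Peak A = 4957.9 counts
Peak B = 2925.0 counts
Ratio = 4957.9 / 2925.0 = 1.6950

1.6950


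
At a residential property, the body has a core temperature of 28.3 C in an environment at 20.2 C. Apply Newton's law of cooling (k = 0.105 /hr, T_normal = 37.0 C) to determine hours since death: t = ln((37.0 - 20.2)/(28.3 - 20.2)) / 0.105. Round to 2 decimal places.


Using Newton's law of cooling:
t = ln((T_normal - T_ambient) / (T_body - T_ambient)) / k
T_normal - T_ambient = 16.8
T_body - T_ambient = 8.1
Ratio = 2.074074
ln(ratio) = 0.729515
t = 0.729515 / 0.105 = 6.95 hours

6.95


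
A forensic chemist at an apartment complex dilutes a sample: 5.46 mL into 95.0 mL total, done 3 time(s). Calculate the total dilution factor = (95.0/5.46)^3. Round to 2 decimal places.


Dilution factor calculation:
Single dilution = V_total / V_sample = 95.0 / 5.46 ≈ 17.399267
Number of dilutions = 3
Total DF = (95.0 / 5.46)^3 (full precision, rounded at the end) = 5267.36

5267.36


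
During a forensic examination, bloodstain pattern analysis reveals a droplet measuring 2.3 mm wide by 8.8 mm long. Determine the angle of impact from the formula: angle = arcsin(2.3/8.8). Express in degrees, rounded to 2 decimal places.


Blood spatter impact angle calculation:
width / length = 2.3 / 8.8 = 0.261364
angle = arcsin(0.261364)
angle = 15.15 degrees

15.15


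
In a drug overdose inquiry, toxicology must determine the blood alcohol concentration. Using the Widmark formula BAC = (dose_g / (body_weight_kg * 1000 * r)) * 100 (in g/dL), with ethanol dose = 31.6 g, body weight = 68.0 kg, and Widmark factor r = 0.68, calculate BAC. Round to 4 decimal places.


Applying the Widmark formula:
BAC = (dose_g / (body_wt * 1000 * r)) * 100
Denominator = 68.0 * 1000 * 0.68 = 46240
BAC = (31.6 / 46240) * 100
BAC = 0.0683 g/dL

0.0683


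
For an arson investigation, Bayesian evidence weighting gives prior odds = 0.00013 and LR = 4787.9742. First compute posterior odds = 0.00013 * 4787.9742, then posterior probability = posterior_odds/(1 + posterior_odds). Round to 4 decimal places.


Bayesian evidence evaluation:
Posterior odds = prior_odds * LR = 0.00013 * 4787.9742 = 0.6224366
Posterior probability = posterior_odds / (1 + posterior_odds)
= 0.6224366 / (1 + 0.6224366)
= 0.6224366 / 1.6224366
= 0.3836

0.3836


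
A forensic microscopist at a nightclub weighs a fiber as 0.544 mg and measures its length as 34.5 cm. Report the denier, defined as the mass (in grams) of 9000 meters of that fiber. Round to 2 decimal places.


Denier calculation:
Mass in grams = 0.544 mg / 1000 = 0.000544 g
Length in meters = 34.5 cm / 100 = 0.345 m
Linear density = mass / length = 0.000544 / 0.345 = 0.00157681 g/m
Denier = (g/m) * 9000 = 0.00157681 * 9000 = 14.19

14.19


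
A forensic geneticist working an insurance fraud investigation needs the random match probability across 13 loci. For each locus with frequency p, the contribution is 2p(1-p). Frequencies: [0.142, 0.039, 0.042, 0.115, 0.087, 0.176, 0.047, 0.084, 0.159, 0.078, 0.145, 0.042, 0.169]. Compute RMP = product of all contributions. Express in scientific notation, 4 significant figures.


Computing RMP for 13 loci:
Locus 1: 2 * 0.142 * 0.858 = 0.243672
Locus 2: 2 * 0.039 * 0.961 = 0.074958
Locus 3: 2 * 0.042 * 0.958 = 0.080472
Locus 4: 2 * 0.115 * 0.885 = 0.20355
Locus 5: 2 * 0.087 * 0.913 = 0.158862
Locus 6: 2 * 0.176 * 0.824 = 0.290048
Locus 7: 2 * 0.047 * 0.953 = 0.089582
Locus 8: 2 * 0.084 * 0.916 = 0.153888
Locus 9: 2 * 0.159 * 0.841 = 0.267438
Locus 10: 2 * 0.078 * 0.922 = 0.143832
Locus 11: 2 * 0.145 * 0.855 = 0.24795
Locus 12: 2 * 0.042 * 0.958 = 0.080472
Locus 13: 2 * 0.169 * 0.831 = 0.280878
RMP = 4.097e-11

4.097e-11


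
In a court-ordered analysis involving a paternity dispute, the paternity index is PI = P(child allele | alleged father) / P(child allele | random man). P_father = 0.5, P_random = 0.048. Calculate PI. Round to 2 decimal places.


Paternity Index calculation:
PI = P(allele|father) / P(allele|random)
PI = 0.5 / 0.048
PI = 10.42

10.42


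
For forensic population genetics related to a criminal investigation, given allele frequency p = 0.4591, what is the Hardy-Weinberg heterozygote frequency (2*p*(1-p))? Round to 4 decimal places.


Hardy-Weinberg heterozygote frequency:
q = 1 - p = 1 - 0.4591 = 0.5409
2pq = 2 * 0.4591 * 0.5409 = 0.4967

0.4967


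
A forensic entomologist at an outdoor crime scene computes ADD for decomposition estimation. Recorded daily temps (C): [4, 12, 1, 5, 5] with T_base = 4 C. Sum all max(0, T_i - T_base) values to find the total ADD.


Computing ADD day by day:
Day 1: max(0, 4 - 4) = 0
Day 2: max(0, 12 - 4) = 8
Day 3: max(0, 1 - 4) = 0
Day 4: max(0, 5 - 4) = 1
Day 5: max(0, 5 - 4) = 1
Total ADD = 10

10


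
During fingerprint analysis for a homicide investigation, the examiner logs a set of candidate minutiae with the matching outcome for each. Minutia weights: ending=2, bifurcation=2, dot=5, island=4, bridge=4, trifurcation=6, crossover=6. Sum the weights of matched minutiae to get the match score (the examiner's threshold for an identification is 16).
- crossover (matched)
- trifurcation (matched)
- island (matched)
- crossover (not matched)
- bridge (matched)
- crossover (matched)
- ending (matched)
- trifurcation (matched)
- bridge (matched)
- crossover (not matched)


Weighted minutiae match score:
  crossover: matched, +6 (running total 6)
  trifurcation: matched, +6 (running total 12)
  island: matched, +4 (running total 16)
  crossover: not matched, +0
  bridge: matched, +4 (running total 20)
  crossover: matched, +6 (running total 26)
  ending: matched, +2 (running total 28)
  trifurcation: matched, +6 (running total 34)
  bridge: matched, +4 (running total 38)
  crossover: not matched, +0
Total score = 38
Threshold = 16; verdict = identification

38


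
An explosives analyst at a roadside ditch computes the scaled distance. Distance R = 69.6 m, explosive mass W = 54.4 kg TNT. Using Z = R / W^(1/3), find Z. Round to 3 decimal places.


Scaled distance calculation:
W^(1/3) = 54.4^(1/3) = 3.789073
Z = R / W^(1/3) = 69.6 / 3.789073
Z = 18.369 m/kg^(1/3)

18.369


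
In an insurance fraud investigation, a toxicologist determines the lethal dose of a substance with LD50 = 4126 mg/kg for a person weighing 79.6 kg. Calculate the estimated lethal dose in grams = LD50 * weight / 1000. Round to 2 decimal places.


Lethal dose calculation:
Lethal dose = LD50 * body_weight / 1000
= 4126 * 79.6 / 1000
= 328429.6 / 1000
= 328.43 g

328.43


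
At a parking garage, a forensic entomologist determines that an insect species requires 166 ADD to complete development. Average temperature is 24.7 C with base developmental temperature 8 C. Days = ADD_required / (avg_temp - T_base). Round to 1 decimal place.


Insect development time:
Effective temperature = avg_temp - T_base = 24.7 - 8 = 16.7 C
Days = ADD / effective_temp = 166 / 16.7 = 9.9 days

9.9


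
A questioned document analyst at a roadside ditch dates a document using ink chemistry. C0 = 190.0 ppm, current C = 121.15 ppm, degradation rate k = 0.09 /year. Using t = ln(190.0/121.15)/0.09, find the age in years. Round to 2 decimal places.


Document age estimation:
C0/C = 190.0 / 121.15 = 1.568304
ln(C0/C) = 0.449995
t = 0.449995 / 0.09 = 5.00 years

5.00


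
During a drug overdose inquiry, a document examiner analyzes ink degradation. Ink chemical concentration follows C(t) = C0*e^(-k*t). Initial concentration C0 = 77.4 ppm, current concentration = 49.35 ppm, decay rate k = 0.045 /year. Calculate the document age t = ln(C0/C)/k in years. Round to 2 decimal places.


Document age estimation:
C0/C = 77.4 / 49.35 = 1.568389
ln(C0/C) = 0.450049
t = 0.450049 / 0.045 = 10.00 years

10.00


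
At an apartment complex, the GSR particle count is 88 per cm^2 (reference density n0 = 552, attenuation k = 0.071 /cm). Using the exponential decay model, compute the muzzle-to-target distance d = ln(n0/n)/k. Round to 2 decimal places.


GSR distance calculation:
n0/n = 552 / 88 = 6.272727
ln(n0/n) = 1.836211
d = 1.836211 / 0.071 = 25.86 cm

25.86


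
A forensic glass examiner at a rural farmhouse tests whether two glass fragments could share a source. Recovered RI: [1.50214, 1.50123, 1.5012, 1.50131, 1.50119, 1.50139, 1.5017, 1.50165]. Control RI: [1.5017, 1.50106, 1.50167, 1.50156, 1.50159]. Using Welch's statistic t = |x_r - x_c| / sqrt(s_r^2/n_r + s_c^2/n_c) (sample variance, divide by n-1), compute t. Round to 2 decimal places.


Welch's t-criterion for glass RI comparison:
Recovered mean = sum / n_r = 12.01181 / 8 = 1.5014763
Control mean = sum / n_c = 7.50758 / 5 = 1.501516
Recovered sample variance s_r^2 = 1.10684e-07
Control sample variance s_c^2 = 6.823e-08
Welch SE (unpooled) = sqrt(s_r^2/n_r + s_c^2/n_c) = sqrt(1.38355e-08 + 1.3646e-08) = sqrt(2.74815e-08) = 0.000165775
|mean_r - mean_c| = 3.975e-05
t = 3.975e-05 / 0.000165775 = 0.24

0.24


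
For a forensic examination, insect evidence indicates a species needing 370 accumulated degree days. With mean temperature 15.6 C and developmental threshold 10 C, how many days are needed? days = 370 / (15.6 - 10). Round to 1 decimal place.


Insect development time:
Effective temperature = avg_temp - T_base = 15.6 - 10 = 5.6 C
Days = ADD / effective_temp = 370 / 5.6 = 66.1 days

66.1


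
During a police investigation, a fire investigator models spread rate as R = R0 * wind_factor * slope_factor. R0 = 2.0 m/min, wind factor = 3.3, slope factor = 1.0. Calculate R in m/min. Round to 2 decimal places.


Fire spread rate calculation:
R = R0 * wind_factor * slope_factor
= 2.0 * 3.3 * 1.0
= 6.6 * 1.0
= 6.60 m/min

6.60


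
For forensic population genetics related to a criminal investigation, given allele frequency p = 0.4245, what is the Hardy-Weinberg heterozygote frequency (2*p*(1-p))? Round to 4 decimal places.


Hardy-Weinberg heterozygote frequency:
q = 1 - p = 1 - 0.4245 = 0.5755
2pq = 2 * 0.4245 * 0.5755 = 0.4886

0.4886


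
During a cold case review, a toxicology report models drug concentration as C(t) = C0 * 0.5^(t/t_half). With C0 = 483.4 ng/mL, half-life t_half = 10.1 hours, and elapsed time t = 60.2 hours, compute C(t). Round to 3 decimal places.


Drug concentration decay:
Number of half-lives = t / t_half = 60.2 / 10.1 = 5.960396
Decay factor = 0.5^5.960396 = 0.01605987
C(t) = 483.4 * 0.01605987 = 7.763 ng/mL

7.763
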